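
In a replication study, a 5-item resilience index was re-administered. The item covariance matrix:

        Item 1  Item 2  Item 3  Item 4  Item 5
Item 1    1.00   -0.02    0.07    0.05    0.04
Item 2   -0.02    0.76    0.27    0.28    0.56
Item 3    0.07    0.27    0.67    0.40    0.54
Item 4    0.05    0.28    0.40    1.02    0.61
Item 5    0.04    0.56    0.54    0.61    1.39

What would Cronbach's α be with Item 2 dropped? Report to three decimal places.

Remaining items: Item 1, Item 3, Item 4, Item 5 (k = 4).
Σσᵢ² = 1.00 + 0.67 + 1.02 + 1.39 = 4.08
σ²_total = 4.08 + 2 × 1.71 = 7.50
α (item deleted) = (4/3)·(1 − 4.08/7.50) = 0.608

α = 0.608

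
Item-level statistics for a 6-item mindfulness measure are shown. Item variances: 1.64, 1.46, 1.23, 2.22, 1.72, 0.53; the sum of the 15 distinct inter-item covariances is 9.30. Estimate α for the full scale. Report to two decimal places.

Σσ²ᵢ = 1.64 + 1.46 + 1.23 + 2.22 + 1.72 + 0.53 = 8.80
Sum of distinct covariances = 9.30
total variance = Σσ²ᵢ + 2·Σcov = 8.80 + 2 × 9.30 = 27.40
α = (6/5)·(1 − 8.80/27.40) = 0.81

α = 0.81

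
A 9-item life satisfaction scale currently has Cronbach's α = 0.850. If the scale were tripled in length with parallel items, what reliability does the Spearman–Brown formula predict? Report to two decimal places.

Length factor m = 3
α' = m·α / (1 + (m−1)·α)
   = 3 × 0.850 / (1 + (3 − 1) × 0.850)
   = 2.5500 / 2.7000 = 0.94

predicted reliability = 0.94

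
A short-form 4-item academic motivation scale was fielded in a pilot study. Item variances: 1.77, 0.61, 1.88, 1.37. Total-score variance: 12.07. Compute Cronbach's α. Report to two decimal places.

sum of item variances = 1.77 + 0.61 + 1.88 + 1.37 = 5.63
α = (k/(k−1))·(1 − sum of item variances/σ²_total) = (4/3)·(1 − 5.63/12.07) = 0.71

Cronbach's α = 0.71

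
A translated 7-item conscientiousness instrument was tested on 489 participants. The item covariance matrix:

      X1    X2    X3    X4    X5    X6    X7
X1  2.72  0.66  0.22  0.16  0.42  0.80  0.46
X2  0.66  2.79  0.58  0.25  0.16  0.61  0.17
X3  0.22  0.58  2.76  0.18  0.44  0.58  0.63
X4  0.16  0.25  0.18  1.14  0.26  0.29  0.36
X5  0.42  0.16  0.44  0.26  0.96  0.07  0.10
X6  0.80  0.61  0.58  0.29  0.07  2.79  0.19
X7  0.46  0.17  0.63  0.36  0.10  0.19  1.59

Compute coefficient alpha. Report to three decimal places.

α = 0.592

sum of item variances = 2.72 + 2.79 + 2.76 + 1.14 + 0.96 + 2.79 + 1.59 = 14.75
Σ_{i<j} σ_ij = 7.59
σ²_T = 14.75 + 2 × 7.59 = 29.93
α = (k/(k−1))·(1 − sum of item variances/σ²_T) = (7/6)·(1 − 14.75/29.93) = 0.592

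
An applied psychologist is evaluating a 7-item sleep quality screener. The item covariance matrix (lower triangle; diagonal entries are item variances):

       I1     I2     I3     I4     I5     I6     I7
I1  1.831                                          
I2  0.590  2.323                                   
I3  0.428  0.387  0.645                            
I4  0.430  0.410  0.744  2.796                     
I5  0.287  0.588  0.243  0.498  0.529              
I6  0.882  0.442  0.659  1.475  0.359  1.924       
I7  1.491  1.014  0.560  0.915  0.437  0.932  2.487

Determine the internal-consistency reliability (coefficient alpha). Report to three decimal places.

sum of item variances = 1.831 + 2.323 + 0.645 + 2.796 + 0.529 + 1.924 + 2.487 = 12.535
Σ_{i<j} σ_ij = 13.771
σ²_total = 12.535 + 2 × 13.771 = 40.077
α = (k/(k−1))·(1 − sum of item variances/σ²_total) = (7/6)·(1 − 12.535/40.077) = 0.802

α = 0.802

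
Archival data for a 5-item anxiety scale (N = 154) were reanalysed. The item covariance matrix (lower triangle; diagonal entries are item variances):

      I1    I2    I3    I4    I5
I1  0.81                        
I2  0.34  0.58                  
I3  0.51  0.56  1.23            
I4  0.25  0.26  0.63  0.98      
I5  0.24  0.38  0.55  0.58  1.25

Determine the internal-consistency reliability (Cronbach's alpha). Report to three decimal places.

α = 0.799

sum of item variances = 0.81 + 0.58 + 1.23 + 0.98 + 1.25 = 4.85
Σ_{i<j} σ_ij = 4.30
σ²_total = 4.85 + 2 × 4.30 = 13.45
α = (k/(k−1))·(1 − sum of item variances/σ²_total) = (5/4)·(1 − 4.85/13.45) = 0.799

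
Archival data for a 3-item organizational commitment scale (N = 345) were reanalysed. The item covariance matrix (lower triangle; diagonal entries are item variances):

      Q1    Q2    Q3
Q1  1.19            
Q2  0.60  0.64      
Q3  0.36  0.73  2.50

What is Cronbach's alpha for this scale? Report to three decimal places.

Cronbach's alpha = 0.658

sum of item variances = 1.19 + 0.64 + 2.50 = 4.33
Sum of the distinct covariances = 1.69
Var(T) = 4.33 + 2 × 1.69 = 7.71
α = (k/(k−1))·(1 − sum of item variances/Var(T)) = (3/2)·(1 − 4.33/7.71) = 0.658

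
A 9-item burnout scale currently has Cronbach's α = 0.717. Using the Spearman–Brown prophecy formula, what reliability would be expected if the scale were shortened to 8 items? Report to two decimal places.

Length factor m = 8/9 = 0.8889
α' = m·α / (1 − (1−m)·α)
   = 8/9 × 0.717 / (1 − (1 − 8/9) × 0.717)
   = 0.6373 / 0.9203 = 0.69

predicted reliability = 0.69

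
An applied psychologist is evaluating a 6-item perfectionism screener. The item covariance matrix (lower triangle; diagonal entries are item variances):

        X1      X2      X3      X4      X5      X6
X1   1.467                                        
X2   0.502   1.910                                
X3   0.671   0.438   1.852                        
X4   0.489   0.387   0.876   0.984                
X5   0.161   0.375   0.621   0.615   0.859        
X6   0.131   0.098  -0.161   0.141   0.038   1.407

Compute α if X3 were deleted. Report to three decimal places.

α = 0.587

Remaining items: X1, X2, X4, X5, X6 (k = 5).
Σσᵢ² = 1.467 + 1.910 + 0.984 + 0.859 + 1.407 = 6.627
σ²_T = 6.627 + 2 × 2.937 = 12.501
α (item deleted) = (5/4)·(1 − 6.627/12.501) = 0.587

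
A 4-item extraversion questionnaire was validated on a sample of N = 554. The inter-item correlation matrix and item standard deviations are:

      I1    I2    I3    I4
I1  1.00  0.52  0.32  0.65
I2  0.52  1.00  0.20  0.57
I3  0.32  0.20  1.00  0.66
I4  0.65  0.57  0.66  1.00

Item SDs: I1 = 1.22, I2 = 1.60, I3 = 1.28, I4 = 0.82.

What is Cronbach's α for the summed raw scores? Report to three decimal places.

Σσ²ᵢ = 1.22² + 1.60² + 1.28² + 0.82² = 6.3592
Covariances σ_ij = r_ij · s_i · s_j:
  σ(I1,I2) = 0.52 × 1.22 × 1.60 = 1.0150
  σ(I1,I3) = 0.32 × 1.22 × 1.28 = 0.4997
  σ(I1,I4) = 0.65 × 1.22 × 0.82 = 0.6503
  σ(I2,I3) = 0.20 × 1.60 × 1.28 = 0.4096
  σ(I2,I4) = 0.57 × 1.60 × 0.82 = 0.7478
  σ(I3,I4) = 0.66 × 1.28 × 0.82 = 0.6927
σ²_T = Σσ²ᵢ + 2·Σσ_ij = 6.3592 + 2 × 4.0151 = 14.3894
α = (4/3)·(1 − 6.3592/14.3894) = 0.744

Cronbach's α = 0.744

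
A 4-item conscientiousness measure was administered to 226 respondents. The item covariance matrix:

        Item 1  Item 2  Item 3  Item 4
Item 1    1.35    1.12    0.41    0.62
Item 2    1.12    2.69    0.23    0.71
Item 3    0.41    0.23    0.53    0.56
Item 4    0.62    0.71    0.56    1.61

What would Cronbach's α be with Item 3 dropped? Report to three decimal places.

α = 0.697

Remaining items: Item 1, Item 2, Item 4 (k = 3).
sum of item variances = 1.35 + 2.69 + 1.61 = 5.65
σ²_T = 5.65 + 2 × 2.45 = 10.55
α (item deleted) = (3/2)·(1 − 5.65/10.55) = 0.697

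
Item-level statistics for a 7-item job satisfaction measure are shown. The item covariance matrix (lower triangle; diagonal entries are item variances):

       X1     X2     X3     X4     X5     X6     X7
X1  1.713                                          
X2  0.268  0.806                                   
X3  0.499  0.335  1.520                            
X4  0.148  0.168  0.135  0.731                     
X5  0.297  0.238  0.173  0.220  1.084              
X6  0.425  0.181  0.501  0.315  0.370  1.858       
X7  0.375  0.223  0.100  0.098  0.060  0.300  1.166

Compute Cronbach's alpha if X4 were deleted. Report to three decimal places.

Remaining items: X1, X2, X3, X5, X6, X7 (k = 6).
sum of item variances = 1.713 + 0.806 + 1.520 + 1.084 + 1.858 + 1.166 = 8.147
total variance = 8.147 + 2 × 4.345 = 16.837
α (item deleted) = (6/5)·(1 − 8.147/16.837) = 0.619

Cronbach's alpha = 0.619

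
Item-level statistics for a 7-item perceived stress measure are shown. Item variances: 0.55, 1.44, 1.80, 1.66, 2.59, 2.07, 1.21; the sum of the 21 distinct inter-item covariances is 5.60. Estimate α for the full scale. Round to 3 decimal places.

Σσᵢ² = 0.55 + 1.44 + 1.80 + 1.66 + 2.59 + 2.07 + 1.21 = 11.32
Sum of distinct covariances = 5.60
σ²_T = Σσᵢ² + 2·Σcov = 11.32 + 2 × 5.60 = 22.52
α = (7/6)·(1 − 11.32/22.52) = 0.580

α = 0.580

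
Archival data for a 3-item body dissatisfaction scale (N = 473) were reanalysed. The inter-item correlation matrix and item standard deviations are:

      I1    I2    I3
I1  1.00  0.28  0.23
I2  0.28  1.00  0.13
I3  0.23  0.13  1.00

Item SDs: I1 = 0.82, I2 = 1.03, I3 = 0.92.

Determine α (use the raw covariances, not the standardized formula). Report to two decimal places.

Σσ²ᵢ = 0.82² + 1.03² + 0.92² = 2.5797
Covariances σ_ij = r_ij · s_i · s_j:
  σ(I1,I2) = 0.28 × 0.82 × 1.03 = 0.2365
  σ(I1,I3) = 0.23 × 0.82 × 0.92 = 0.1735
  σ(I2,I3) = 0.13 × 1.03 × 0.92 = 0.1232
σ²_T = Σσ²ᵢ + 2·Σσ_ij = 2.5797 + 2 × 0.5332 = 3.6461
α = (3/2)·(1 − 2.5797/3.6461) = 0.44

α = 0.44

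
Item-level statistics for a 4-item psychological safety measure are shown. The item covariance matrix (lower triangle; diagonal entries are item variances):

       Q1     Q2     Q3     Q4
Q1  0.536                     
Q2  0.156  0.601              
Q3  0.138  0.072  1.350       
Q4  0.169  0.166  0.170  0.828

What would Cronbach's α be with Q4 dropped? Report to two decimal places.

α = 0.34

Remaining items: Q1, Q2, Q3 (k = 3).
ΣVar(i) = 0.536 + 0.601 + 1.350 = 2.487
σ²_total = 2.487 + 2 × 0.366 = 3.219
α (item deleted) = (3/2)·(1 − 2.487/3.219) = 0.34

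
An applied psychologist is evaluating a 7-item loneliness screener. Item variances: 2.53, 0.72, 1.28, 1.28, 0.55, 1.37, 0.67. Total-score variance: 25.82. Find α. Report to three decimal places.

ΣVar(i) = 2.53 + 0.72 + 1.28 + 1.28 + 0.55 + 1.37 + 0.67 = 8.40
α = (k/(k−1))·(1 − ΣVar(i)/σ²_T) = (7/6)·(1 − 8.40/25.82) = 0.787

α = 0.787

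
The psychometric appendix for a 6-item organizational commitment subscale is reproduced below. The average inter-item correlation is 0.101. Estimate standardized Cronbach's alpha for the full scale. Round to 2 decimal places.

α = 0.40

Standardized α = k·r̄ / (1 + (k−1)·r̄) = 6 × 0.101 / (1 + 5 × 0.101)
  = 0.6060 / 1.5050 = 0.40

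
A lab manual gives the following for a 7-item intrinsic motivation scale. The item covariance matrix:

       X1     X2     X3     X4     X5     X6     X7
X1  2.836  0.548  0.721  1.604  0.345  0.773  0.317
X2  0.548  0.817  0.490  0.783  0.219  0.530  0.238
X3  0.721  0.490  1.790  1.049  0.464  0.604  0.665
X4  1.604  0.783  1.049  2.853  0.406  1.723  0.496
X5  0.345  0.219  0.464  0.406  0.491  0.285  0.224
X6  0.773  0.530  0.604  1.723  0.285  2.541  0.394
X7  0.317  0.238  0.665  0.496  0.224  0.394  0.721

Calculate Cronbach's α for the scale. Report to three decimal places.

Cronbach's α = 0.795

ΣVar(i) = 2.836 + 0.817 + 1.790 + 2.853 + 0.491 + 2.541 + 0.721 = 12.049
Sum of the distinct covariances = 12.878
σ²_T = 12.049 + 2 × 12.878 = 37.805
α = (k/(k−1))·(1 − ΣVar(i)/σ²_T) = (7/6)·(1 − 12.049/37.805) = 0.795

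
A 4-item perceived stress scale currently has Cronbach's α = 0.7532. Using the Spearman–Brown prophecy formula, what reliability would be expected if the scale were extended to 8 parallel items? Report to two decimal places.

predicted reliability = 0.86

Length factor m = 8/4 = 2.0000
α' = m·α / (1 + (m−1)·α)
   = 8/4 × 0.7532 / (1 + (8/4 − 1) × 0.7532)
   = 1.5064 / 1.7532 = 0.86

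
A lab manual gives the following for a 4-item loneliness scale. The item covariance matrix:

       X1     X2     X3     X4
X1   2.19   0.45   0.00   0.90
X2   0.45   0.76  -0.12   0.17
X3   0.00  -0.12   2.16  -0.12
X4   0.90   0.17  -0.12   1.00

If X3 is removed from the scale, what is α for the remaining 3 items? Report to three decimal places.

α = 0.652

Remaining items: X1, X2, X4 (k = 3).
Σσ²ᵢ = 2.19 + 0.76 + 1.00 = 3.95
σ²_total = 3.95 + 2 × 1.52 = 6.99
α (item deleted) = (3/2)·(1 − 3.95/6.99) = 0.652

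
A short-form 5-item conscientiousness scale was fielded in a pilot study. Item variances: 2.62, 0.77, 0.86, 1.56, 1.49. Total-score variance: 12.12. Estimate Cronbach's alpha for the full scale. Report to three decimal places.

α = 0.497

Σσ²ᵢ = 2.62 + 0.77 + 0.86 + 1.56 + 1.49 = 7.30
α = (k/(k−1))·(1 − Σσ²ᵢ/Var(T)) = (5/4)·(1 − 7.30/12.12) = 0.497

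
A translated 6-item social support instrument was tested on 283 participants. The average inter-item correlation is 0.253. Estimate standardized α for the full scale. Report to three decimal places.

Standardized α = k·r̄ / (1 + (k−1)·r̄) = 6 × 0.253 / (1 + 5 × 0.253)
  = 1.5180 / 2.2650 = 0.670

standardized α = 0.670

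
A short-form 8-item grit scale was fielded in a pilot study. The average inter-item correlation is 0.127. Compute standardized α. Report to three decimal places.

Standardized α = k·r̄ / (1 + (k−1)·r̄) = 8 × 0.127 / (1 + 7 × 0.127)
  = 1.0160 / 1.8890 = 0.538

standardized α = 0.538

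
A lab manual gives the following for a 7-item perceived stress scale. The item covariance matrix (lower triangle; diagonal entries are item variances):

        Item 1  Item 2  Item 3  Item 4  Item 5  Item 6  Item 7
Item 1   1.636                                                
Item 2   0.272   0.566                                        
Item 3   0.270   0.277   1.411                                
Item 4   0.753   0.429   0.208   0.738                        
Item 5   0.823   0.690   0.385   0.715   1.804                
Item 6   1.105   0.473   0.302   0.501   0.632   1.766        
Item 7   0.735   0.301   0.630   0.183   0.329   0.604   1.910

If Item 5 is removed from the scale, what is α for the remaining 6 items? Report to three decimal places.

α = 0.764

Remaining items: Item 1, Item 2, Item 3, Item 4, Item 6, Item 7 (k = 6).
Σσ²ᵢ = 1.636 + 0.566 + 1.411 + 0.738 + 1.766 + 1.910 = 8.027
total variance = 8.027 + 2 × 7.043 = 22.113
α (item deleted) = (6/5)·(1 − 8.027/22.113) = 0.764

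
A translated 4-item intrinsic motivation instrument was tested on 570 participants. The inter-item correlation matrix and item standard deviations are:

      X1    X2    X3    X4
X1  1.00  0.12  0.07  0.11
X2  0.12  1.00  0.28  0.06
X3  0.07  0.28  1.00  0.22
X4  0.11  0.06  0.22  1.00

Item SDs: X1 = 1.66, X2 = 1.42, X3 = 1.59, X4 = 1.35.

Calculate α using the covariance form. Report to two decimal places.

Σσ²ᵢ = 1.66² + 1.42² + 1.59² + 1.35² = 9.1226
Covariances σ_ij = r_ij · s_i · s_j:
  σ(X1,X2) = 0.12 × 1.66 × 1.42 = 0.2829
  σ(X1,X3) = 0.07 × 1.66 × 1.59 = 0.1848
  σ(X1,X4) = 0.11 × 1.66 × 1.35 = 0.2465
  σ(X2,X3) = 0.28 × 1.42 × 1.59 = 0.6322
  σ(X2,X4) = 0.06 × 1.42 × 1.35 = 0.1150
  σ(X3,X4) = 0.22 × 1.59 × 1.35 = 0.4722
σ²_T = Σσ²ᵢ + 2·Σσ_ij = 9.1226 + 2 × 1.9336 = 12.9898
α = (4/3)·(1 − 9.1226/12.9898) = 0.40

α = 0.40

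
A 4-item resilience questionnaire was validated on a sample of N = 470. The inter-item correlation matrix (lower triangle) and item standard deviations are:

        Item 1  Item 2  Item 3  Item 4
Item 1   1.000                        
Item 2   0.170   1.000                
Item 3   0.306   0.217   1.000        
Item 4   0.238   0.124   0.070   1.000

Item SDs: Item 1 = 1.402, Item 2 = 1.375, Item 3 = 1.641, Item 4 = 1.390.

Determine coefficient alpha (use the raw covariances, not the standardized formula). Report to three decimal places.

α = 0.480

Σσ²ᵢ = 1.402² + 1.375² + 1.641² + 1.390² = 8.4812
Covariances σ_ij = r_ij · s_i · s_j:
  σ(Item 1,Item 2) = 0.170 × 1.402 × 1.375 = 0.3277
  σ(Item 1,Item 3) = 0.306 × 1.402 × 1.641 = 0.7040
  σ(Item 1,Item 4) = 0.238 × 1.402 × 1.390 = 0.4638
  σ(Item 2,Item 3) = 0.217 × 1.375 × 1.641 = 0.4896
  σ(Item 2,Item 4) = 0.124 × 1.375 × 1.390 = 0.2370
  σ(Item 3,Item 4) = 0.070 × 1.641 × 1.390 = 0.1597
σ²_T = Σσ²ᵢ + 2·Σσ_ij = 8.4812 + 2 × 2.3818 = 13.2448
α = (4/3)·(1 − 8.4812/13.2448) = 0.480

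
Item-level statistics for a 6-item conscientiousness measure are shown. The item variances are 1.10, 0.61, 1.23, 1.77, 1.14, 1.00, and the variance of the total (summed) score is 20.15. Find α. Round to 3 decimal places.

Σσᵢ² = 1.10 + 0.61 + 1.23 + 1.77 + 1.14 + 1.00 = 6.85
α = (k/(k−1))·(1 − Σσᵢ²/Var(T)) = (6/5)·(1 − 6.85/20.15) = 0.792

α = 0.792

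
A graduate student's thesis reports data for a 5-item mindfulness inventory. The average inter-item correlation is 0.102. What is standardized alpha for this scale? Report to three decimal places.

α = 0.362

Standardized α = k·r̄ / (1 + (k−1)·r̄) = 5 × 0.102 / (1 + 4 × 0.102)
  = 0.5100 / 1.4080 = 0.362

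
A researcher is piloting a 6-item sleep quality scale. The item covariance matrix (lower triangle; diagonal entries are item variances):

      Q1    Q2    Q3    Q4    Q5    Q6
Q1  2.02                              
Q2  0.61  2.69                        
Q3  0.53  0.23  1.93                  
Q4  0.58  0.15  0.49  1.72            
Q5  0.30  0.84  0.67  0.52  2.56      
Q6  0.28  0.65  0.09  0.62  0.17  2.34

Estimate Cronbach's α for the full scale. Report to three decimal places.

α = 0.604

ΣVar(i) = 2.02 + 2.69 + 1.93 + 1.72 + 2.56 + 2.34 = 13.26
Σ_{i<j} σ_ij = 6.73
total variance = 13.26 + 2 × 6.73 = 26.72
α = (k/(k−1))·(1 − ΣVar(i)/total variance) = (6/5)·(1 − 13.26/26.72) = 0.604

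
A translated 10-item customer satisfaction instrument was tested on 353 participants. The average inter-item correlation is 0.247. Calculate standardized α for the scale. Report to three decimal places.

Standardized α = k·r̄ / (1 + (k−1)·r̄) = 10 × 0.247 / (1 + 9 × 0.247)
  = 2.4700 / 3.2230 = 0.766

α = 0.766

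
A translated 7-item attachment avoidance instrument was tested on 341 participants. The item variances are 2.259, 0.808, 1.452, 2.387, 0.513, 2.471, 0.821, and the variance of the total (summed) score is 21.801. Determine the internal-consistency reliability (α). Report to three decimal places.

Σσ²ᵢ = 2.259 + 0.808 + 1.452 + 2.387 + 0.513 + 2.471 + 0.821 = 10.711
α = (k/(k−1))·(1 − Σσ²ᵢ/Var(T)) = (7/6)·(1 − 10.711/21.801) = 0.593

α = 0.593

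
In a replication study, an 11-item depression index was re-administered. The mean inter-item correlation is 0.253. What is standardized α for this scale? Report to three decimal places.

α = 0.788

Standardized α = k·r̄ / (1 + (k−1)·r̄) = 11 × 0.253 / (1 + 10 × 0.253)
  = 2.7830 / 3.5300 = 0.788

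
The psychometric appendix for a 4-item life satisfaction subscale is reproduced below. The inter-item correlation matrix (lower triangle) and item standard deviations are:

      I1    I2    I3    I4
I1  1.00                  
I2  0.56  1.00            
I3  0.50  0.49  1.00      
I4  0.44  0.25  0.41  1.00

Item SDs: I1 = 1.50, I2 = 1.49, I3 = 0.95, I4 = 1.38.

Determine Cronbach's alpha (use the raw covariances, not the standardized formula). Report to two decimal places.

Cronbach's alpha = 0.75

Σσ²ᵢ = 1.50² + 1.49² + 0.95² + 1.38² = 7.2770
Covariances σ_ij = r_ij · s_i · s_j:
  σ(I1,I2) = 0.56 × 1.50 × 1.49 = 1.2516
  σ(I1,I3) = 0.50 × 1.50 × 0.95 = 0.7125
  σ(I1,I4) = 0.44 × 1.50 × 1.38 = 0.9108
  σ(I2,I3) = 0.49 × 1.49 × 0.95 = 0.6936
  σ(I2,I4) = 0.25 × 1.49 × 1.38 = 0.5141
  σ(I3,I4) = 0.41 × 0.95 × 1.38 = 0.5375
σ²_T = Σσ²ᵢ + 2·Σσ_ij = 7.2770 + 2 × 4.6201 = 16.5172
α = (4/3)·(1 − 7.2770/16.5172) = 0.75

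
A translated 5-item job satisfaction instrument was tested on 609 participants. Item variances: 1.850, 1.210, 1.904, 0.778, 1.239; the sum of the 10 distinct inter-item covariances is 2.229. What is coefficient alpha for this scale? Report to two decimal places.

coefficient alpha = 0.49

Σσ²ᵢ = 1.850 + 1.210 + 1.904 + 0.778 + 1.239 = 6.981
Sum of distinct covariances = 2.229
σ²_total = Σσ²ᵢ + 2·Σcov = 6.981 + 2 × 2.229 = 11.439
α = (5/4)·(1 − 6.981/11.439) = 0.49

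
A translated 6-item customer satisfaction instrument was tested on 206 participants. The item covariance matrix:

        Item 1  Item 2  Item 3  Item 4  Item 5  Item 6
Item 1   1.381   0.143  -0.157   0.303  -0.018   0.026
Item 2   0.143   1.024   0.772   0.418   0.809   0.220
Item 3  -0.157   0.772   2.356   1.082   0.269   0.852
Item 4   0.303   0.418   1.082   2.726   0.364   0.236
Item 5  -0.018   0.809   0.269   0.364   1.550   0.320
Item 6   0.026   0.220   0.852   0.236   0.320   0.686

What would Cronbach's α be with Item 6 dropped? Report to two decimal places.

α = 0.59

Remaining items: Item 1, Item 2, Item 3, Item 4, Item 5 (k = 5).
Σσᵢ² = 1.381 + 1.024 + 2.356 + 2.726 + 1.550 = 9.037
σ²_T = 9.037 + 2 × 3.985 = 17.007
α (item deleted) = (5/4)·(1 − 9.037/17.007) = 0.59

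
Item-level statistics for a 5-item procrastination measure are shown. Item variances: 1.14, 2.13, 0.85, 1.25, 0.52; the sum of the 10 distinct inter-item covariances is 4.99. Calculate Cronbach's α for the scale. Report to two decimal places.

Cronbach's α = 0.79

ΣVar(i) = 1.14 + 2.13 + 0.85 + 1.25 + 0.52 = 5.89
Sum of distinct covariances = 4.99
σ²_T = ΣVar(i) + 2·Σcov = 5.89 + 2 × 4.99 = 15.87
α = (5/4)·(1 − 5.89/15.87) = 0.79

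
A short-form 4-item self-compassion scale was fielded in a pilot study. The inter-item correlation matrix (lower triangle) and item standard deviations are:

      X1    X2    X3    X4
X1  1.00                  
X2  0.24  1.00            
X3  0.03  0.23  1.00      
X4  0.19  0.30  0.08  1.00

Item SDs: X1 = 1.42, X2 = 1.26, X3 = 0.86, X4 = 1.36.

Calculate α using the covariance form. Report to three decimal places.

Σσ²ᵢ = 1.42² + 1.26² + 0.86² + 1.36² = 6.1932
Covariances σ_ij = r_ij · s_i · s_j:
  σ(X1,X2) = 0.24 × 1.42 × 1.26 = 0.4294
  σ(X1,X3) = 0.03 × 1.42 × 0.86 = 0.0366
  σ(X1,X4) = 0.19 × 1.42 × 1.36 = 0.3669
  σ(X2,X3) = 0.23 × 1.26 × 0.86 = 0.2492
  σ(X2,X4) = 0.30 × 1.26 × 1.36 = 0.5141
  σ(X3,X4) = 0.08 × 0.86 × 1.36 = 0.0936
σ²_T = Σσ²ᵢ + 2·Σσ_ij = 6.1932 + 2 × 1.6898 = 9.5728
α = (4/3)·(1 − 6.1932/9.5728) = 0.471

α = 0.471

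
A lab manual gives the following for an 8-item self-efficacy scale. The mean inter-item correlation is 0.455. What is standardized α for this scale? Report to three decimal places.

standardized α = 0.870

Standardized α = k·r̄ / (1 + (k−1)·r̄) = 8 × 0.455 / (1 + 7 × 0.455)
  = 3.6400 / 4.1850 = 0.870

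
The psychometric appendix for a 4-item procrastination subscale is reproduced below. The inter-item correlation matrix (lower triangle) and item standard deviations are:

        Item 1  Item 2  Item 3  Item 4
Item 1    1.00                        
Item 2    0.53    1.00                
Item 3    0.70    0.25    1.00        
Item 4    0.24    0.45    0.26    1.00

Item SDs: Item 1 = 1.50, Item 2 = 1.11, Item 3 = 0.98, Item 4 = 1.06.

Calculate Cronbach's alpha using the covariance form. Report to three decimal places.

Σσ²ᵢ = 1.50² + 1.11² + 0.98² + 1.06² = 5.5661
Covariances σ_ij = r_ij · s_i · s_j:
  σ(Item 1,Item 2) = 0.53 × 1.50 × 1.11 = 0.8825
  σ(Item 1,Item 3) = 0.70 × 1.50 × 0.98 = 1.0290
  σ(Item 1,Item 4) = 0.24 × 1.50 × 1.06 = 0.3816
  σ(Item 2,Item 3) = 0.25 × 1.11 × 0.98 = 0.2720
  σ(Item 2,Item 4) = 0.45 × 1.11 × 1.06 = 0.5295
  σ(Item 3,Item 4) = 0.26 × 0.98 × 1.06 = 0.2701
σ²_T = Σσ²ᵢ + 2·Σσ_ij = 5.5661 + 2 × 3.3647 = 12.2955
α = (4/3)·(1 − 5.5661/12.2955) = 0.730

Cronbach's alpha = 0.730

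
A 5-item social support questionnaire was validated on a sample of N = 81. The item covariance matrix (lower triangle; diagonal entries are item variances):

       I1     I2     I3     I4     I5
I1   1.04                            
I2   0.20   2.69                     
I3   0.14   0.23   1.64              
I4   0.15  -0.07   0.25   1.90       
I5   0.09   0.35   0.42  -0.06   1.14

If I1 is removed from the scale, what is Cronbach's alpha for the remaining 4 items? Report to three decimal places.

Remaining items: I2, I3, I4, I5 (k = 4).
Σσᵢ² = 2.69 + 1.64 + 1.90 + 1.14 = 7.37
Var(T) = 7.37 + 2 × 1.12 = 9.61
α (item deleted) = (4/3)·(1 − 7.37/9.61) = 0.311

α = 0.311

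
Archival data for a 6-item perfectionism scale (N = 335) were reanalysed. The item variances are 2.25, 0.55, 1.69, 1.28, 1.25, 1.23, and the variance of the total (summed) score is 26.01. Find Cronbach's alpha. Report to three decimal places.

Σσᵢ² = 2.25 + 0.55 + 1.69 + 1.28 + 1.25 + 1.23 = 8.25
α = (k/(k−1))·(1 − Σσᵢ²/Var(T)) = (6/5)·(1 − 8.25/26.01) = 0.819

Cronbach's alpha = 0.819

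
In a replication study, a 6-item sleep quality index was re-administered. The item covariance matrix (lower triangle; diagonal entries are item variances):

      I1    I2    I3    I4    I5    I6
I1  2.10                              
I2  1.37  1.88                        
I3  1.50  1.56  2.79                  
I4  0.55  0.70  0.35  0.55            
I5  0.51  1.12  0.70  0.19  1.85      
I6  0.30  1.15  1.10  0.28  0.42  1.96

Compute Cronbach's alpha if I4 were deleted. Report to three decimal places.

Remaining items: I1, I2, I3, I5, I6 (k = 5).
Σσ²ᵢ = 2.10 + 1.88 + 2.79 + 1.85 + 1.96 = 10.58
total variance = 10.58 + 2 × 9.73 = 30.04
α (item deleted) = (5/4)·(1 − 10.58/30.04) = 0.810

Cronbach's alpha = 0.810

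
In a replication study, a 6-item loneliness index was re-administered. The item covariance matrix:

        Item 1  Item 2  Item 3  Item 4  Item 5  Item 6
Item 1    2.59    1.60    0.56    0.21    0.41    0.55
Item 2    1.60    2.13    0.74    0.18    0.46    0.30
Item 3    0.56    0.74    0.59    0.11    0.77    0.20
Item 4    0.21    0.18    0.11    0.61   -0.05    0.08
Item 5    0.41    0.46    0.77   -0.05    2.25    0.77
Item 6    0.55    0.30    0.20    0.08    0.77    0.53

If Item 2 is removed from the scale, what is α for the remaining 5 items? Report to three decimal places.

Remaining items: Item 1, Item 3, Item 4, Item 5, Item 6 (k = 5).
Σσ²ᵢ = 2.59 + 0.59 + 0.61 + 2.25 + 0.53 = 6.57
σ²_T = 6.57 + 2 × 3.61 = 13.79
α (item deleted) = (5/4)·(1 − 6.57/13.79) = 0.654

α = 0.654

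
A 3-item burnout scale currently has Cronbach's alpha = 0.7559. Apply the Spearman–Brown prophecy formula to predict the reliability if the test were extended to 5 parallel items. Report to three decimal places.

Length factor m = 5/3 = 1.6667
α' = m·α / (1 + (m−1)·α)
   = 5/3 × 0.7559 / (1 + (5/3 − 1) × 0.7559)
   = 1.2598 / 1.5039 = 0.838

predicted reliability = 0.838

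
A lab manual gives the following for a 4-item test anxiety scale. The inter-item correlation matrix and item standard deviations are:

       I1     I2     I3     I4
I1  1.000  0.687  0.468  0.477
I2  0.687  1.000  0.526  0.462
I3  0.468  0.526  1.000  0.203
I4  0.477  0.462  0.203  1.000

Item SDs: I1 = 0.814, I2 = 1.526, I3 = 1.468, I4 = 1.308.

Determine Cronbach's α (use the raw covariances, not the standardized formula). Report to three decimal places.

Σσ²ᵢ = 0.814² + 1.526² + 1.468² + 1.308² = 6.8572
Covariances σ_ij = r_ij · s_i · s_j:
  σ(I1,I2) = 0.687 × 0.814 × 1.526 = 0.8534
  σ(I1,I3) = 0.468 × 0.814 × 1.468 = 0.5592
  σ(I1,I4) = 0.477 × 0.814 × 1.308 = 0.5079
  σ(I2,I3) = 0.526 × 1.526 × 1.468 = 1.1783
  σ(I2,I4) = 0.462 × 1.526 × 1.308 = 0.9222
  σ(I3,I4) = 0.203 × 1.468 × 1.308 = 0.3898
σ²_T = Σσ²ᵢ + 2·Σσ_ij = 6.8572 + 2 × 4.4108 = 15.6788
α = (4/3)·(1 − 6.8572/15.6788) = 0.750

Cronbach's α = 0.750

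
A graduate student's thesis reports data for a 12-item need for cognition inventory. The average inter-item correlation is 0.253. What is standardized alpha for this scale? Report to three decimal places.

standardized alpha = 0.803

Standardized α = k·r̄ / (1 + (k−1)·r̄) = 12 × 0.253 / (1 + 11 × 0.253)
  = 3.0360 / 3.7830 = 0.803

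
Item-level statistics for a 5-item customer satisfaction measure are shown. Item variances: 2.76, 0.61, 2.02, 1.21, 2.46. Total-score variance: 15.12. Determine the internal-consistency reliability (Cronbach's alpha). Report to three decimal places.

Σσ²ᵢ = 2.76 + 0.61 + 2.02 + 1.21 + 2.46 = 9.06
α = (k/(k−1))·(1 − Σσ²ᵢ/σ²_T) = (5/4)·(1 − 9.06/15.12) = 0.501

α = 0.501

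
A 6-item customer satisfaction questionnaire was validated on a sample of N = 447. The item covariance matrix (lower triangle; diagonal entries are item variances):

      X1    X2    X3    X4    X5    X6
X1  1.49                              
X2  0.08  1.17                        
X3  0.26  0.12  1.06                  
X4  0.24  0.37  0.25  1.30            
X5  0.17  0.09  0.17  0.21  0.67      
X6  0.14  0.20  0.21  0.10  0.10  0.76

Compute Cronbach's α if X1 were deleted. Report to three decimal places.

Remaining items: X2, X3, X4, X5, X6 (k = 5).
Σσ²ᵢ = 1.17 + 1.06 + 1.30 + 0.67 + 0.76 = 4.96
σ²_total = 4.96 + 2 × 1.82 = 8.60
α (item deleted) = (5/4)·(1 − 4.96/8.60) = 0.529

α = 0.529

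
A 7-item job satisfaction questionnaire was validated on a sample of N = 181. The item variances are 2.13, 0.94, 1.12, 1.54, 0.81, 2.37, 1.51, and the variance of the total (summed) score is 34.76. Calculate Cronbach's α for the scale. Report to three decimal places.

Σσ²ᵢ = 2.13 + 0.94 + 1.12 + 1.54 + 0.81 + 2.37 + 1.51 = 10.42
α = (k/(k−1))·(1 − Σσ²ᵢ/σ²_T) = (7/6)·(1 − 10.42/34.76) = 0.817

α = 0.817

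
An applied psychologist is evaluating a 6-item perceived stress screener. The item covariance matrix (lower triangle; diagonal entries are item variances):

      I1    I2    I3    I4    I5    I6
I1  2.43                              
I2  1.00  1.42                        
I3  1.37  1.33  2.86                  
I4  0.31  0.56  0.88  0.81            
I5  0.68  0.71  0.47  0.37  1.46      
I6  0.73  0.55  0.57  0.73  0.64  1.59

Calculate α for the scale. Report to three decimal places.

Σσᵢ² = 2.43 + 1.42 + 2.86 + 0.81 + 1.46 + 1.59 = 10.57
Σ_{i<j} σ_ij = 10.90
Var(T) = 10.57 + 2 × 10.90 = 32.37
α = (k/(k−1))·(1 − Σσᵢ²/Var(T)) = (6/5)·(1 − 10.57/32.37) = 0.808

α = 0.808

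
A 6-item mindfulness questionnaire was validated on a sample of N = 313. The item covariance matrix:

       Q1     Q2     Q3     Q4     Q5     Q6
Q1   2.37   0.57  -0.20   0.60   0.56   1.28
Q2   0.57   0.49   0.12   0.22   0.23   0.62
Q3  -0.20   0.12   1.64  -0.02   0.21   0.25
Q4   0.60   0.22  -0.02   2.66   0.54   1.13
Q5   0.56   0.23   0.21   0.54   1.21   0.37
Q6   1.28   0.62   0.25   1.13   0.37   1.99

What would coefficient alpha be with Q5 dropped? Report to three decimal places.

coefficient alpha = 0.625

Remaining items: Q1, Q2, Q3, Q4, Q6 (k = 5).
sum of item variances = 2.37 + 0.49 + 1.64 + 2.66 + 1.99 = 9.15
Var(T) = 9.15 + 2 × 4.57 = 18.29
α (item deleted) = (5/4)·(1 − 9.15/18.29) = 0.625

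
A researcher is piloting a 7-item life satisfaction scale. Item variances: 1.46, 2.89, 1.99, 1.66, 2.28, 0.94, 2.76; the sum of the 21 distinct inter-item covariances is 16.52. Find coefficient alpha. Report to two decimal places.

ΣVar(i) = 1.46 + 2.89 + 1.99 + 1.66 + 2.28 + 0.94 + 2.76 = 13.98
Sum of distinct covariances = 16.52
total variance = ΣVar(i) + 2·Σcov = 13.98 + 2 × 16.52 = 47.02
α = (7/6)·(1 − 13.98/47.02) = 0.82

α = 0.82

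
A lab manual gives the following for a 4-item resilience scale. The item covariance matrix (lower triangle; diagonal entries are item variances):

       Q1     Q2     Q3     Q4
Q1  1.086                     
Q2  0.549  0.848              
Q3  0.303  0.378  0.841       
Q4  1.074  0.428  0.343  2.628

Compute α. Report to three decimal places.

ΣVar(i) = 1.086 + 0.848 + 0.841 + 2.628 = 5.403
Sum of off-diagonal covariances = 3.075
σ²_T = 5.403 + 2 × 3.075 = 11.553
α = (k/(k−1))·(1 − ΣVar(i)/σ²_T) = (4/3)·(1 − 5.403/11.553) = 0.710

α = 0.710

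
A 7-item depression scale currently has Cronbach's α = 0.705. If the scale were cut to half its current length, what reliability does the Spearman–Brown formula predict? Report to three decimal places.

Length factor m = 1/2
α' = m·α / (1 − (1−m)·α)
   = 1/2 × 0.705 / (1 − (1 − 1/2) × 0.705)
   = 0.3525 / 0.6475 = 0.544

predicted reliability = 0.544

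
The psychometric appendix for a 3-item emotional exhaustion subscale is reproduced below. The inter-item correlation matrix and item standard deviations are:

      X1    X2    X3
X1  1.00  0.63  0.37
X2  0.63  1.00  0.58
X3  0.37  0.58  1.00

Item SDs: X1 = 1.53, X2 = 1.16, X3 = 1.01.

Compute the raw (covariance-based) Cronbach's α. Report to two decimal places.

α = 0.75

Σσ²ᵢ = 1.53² + 1.16² + 1.01² = 4.7066
Covariances σ_ij = r_ij · s_i · s_j:
  σ(X1,X2) = 0.63 × 1.53 × 1.16 = 1.1181
  σ(X1,X3) = 0.37 × 1.53 × 1.01 = 0.5718
  σ(X2,X3) = 0.58 × 1.16 × 1.01 = 0.6795
σ²_T = Σσ²ᵢ + 2·Σσ_ij = 4.7066 + 2 × 2.3694 = 9.4454
α = (3/2)·(1 − 4.7066/9.4454) = 0.75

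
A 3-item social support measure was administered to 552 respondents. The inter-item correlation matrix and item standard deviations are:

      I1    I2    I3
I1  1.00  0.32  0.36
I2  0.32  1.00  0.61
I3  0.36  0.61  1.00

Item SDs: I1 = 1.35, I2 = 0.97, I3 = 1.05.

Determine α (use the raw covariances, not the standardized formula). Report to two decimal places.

α = 0.67

Σσ²ᵢ = 1.35² + 0.97² + 1.05² = 3.8659
Covariances σ_ij = r_ij · s_i · s_j:
  σ(I1,I2) = 0.32 × 1.35 × 0.97 = 0.4190
  σ(I1,I3) = 0.36 × 1.35 × 1.05 = 0.5103
  σ(I2,I3) = 0.61 × 0.97 × 1.05 = 0.6213
σ²_T = Σσ²ᵢ + 2·Σσ_ij = 3.8659 + 2 × 1.5506 = 6.9671
α = (3/2)·(1 − 3.8659/6.9671) = 0.67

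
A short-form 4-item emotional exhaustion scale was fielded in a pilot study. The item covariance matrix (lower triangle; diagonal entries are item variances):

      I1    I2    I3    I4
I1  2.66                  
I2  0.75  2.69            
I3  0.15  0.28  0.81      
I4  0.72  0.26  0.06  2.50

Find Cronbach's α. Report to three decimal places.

ΣVar(i) = 2.66 + 2.69 + 0.81 + 2.50 = 8.66
Sum of the distinct covariances = 2.22
Var(T) = 8.66 + 2 × 2.22 = 13.10
α = (k/(k−1))·(1 − ΣVar(i)/Var(T)) = (4/3)·(1 − 8.66/13.10) = 0.452

Cronbach's α = 0.452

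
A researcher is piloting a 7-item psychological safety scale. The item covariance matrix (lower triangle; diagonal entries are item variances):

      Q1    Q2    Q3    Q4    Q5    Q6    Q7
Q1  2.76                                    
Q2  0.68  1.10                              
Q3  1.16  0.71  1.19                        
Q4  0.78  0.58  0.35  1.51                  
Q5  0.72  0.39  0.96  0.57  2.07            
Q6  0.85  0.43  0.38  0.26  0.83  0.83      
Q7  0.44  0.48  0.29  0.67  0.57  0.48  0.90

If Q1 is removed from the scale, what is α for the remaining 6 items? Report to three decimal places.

α = 0.812

Remaining items: Q2, Q3, Q4, Q5, Q6, Q7 (k = 6).
Σσᵢ² = 1.10 + 1.19 + 1.51 + 2.07 + 0.83 + 0.90 = 7.60
total variance = 7.60 + 2 × 7.95 = 23.50
α (item deleted) = (6/5)·(1 − 7.60/23.50) = 0.812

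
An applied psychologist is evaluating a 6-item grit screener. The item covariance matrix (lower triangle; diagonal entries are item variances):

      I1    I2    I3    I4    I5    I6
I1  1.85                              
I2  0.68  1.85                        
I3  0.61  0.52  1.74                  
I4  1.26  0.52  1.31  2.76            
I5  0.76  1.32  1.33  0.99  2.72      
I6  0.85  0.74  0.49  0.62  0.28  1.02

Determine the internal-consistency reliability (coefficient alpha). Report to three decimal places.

α = 0.807

sum of item variances = 1.85 + 1.85 + 1.74 + 2.76 + 2.72 + 1.02 = 11.94
Sum of off-diagonal covariances = 12.28
total variance = 11.94 + 2 × 12.28 = 36.50
α = (k/(k−1))·(1 − sum of item variances/total variance) = (6/5)·(1 − 11.94/36.50) = 0.807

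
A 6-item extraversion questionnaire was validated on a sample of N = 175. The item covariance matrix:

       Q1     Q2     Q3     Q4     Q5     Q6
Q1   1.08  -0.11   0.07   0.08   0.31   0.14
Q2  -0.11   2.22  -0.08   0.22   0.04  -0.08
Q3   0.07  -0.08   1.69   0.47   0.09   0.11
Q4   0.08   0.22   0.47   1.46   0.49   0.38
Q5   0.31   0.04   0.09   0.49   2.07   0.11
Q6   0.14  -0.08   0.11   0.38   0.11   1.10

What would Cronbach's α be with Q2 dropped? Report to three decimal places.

Remaining items: Q1, Q3, Q4, Q5, Q6 (k = 5).
ΣVar(i) = 1.08 + 1.69 + 1.46 + 2.07 + 1.10 = 7.40
σ²_T = 7.40 + 2 × 2.25 = 11.90
α (item deleted) = (5/4)·(1 − 7.40/11.90) = 0.473

α = 0.473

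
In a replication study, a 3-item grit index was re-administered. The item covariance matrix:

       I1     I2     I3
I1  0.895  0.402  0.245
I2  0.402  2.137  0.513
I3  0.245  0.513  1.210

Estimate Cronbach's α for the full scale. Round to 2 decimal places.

sum of item variances = 0.895 + 2.137 + 1.210 = 4.242
Sum of off-diagonal covariances = 1.160
Var(T) = 4.242 + 2 × 1.160 = 6.562
α = (k/(k−1))·(1 − sum of item variances/Var(T)) = (3/2)·(1 − 4.242/6.562) = 0.53

Cronbach's α = 0.53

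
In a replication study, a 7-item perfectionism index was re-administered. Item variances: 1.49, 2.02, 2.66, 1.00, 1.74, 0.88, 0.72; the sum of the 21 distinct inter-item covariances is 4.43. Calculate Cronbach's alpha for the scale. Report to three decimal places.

Cronbach's alpha = 0.534

sum of item variances = 1.49 + 2.02 + 2.66 + 1.00 + 1.74 + 0.88 + 0.72 = 10.51
Sum of distinct covariances = 4.43
σ²_total = sum of item variances + 2·Σcov = 10.51 + 2 × 4.43 = 19.37
α = (7/6)·(1 − 10.51/19.37) = 0.534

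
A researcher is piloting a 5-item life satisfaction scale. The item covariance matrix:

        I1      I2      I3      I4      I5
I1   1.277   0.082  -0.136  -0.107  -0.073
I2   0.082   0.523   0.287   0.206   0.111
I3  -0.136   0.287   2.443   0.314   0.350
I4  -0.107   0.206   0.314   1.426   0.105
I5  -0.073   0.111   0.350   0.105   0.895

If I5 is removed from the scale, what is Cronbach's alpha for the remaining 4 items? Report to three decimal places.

Cronbach's alpha = 0.247

Remaining items: I1, I2, I3, I4 (k = 4).
Σσ²ᵢ = 1.277 + 0.523 + 2.443 + 1.426 = 5.669
σ²_T = 5.669 + 2 × 0.646 = 6.961
α (item deleted) = (4/3)·(1 − 5.669/6.961) = 0.247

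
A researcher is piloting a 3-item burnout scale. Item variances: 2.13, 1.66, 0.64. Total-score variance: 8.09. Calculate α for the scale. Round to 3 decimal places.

α = 0.679

sum of item variances = 2.13 + 1.66 + 0.64 = 4.43
α = (k/(k−1))·(1 − sum of item variances/σ²_T) = (3/2)·(1 − 4.43/8.09) = 0.679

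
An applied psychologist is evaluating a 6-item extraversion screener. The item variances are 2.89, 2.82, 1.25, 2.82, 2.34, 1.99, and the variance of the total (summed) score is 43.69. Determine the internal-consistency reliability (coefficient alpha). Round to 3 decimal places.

coefficient alpha = 0.812

Σσ²ᵢ = 2.89 + 2.82 + 1.25 + 2.82 + 2.34 + 1.99 = 14.11
α = (k/(k−1))·(1 − Σσ²ᵢ/σ²_total) = (6/5)·(1 − 14.11/43.69) = 0.812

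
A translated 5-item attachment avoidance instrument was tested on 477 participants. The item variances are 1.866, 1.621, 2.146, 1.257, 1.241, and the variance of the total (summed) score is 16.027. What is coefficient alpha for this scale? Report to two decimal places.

sum of item variances = 1.866 + 1.621 + 2.146 + 1.257 + 1.241 = 8.131
α = (k/(k−1))·(1 − sum of item variances/total variance) = (5/4)·(1 − 8.131/16.027) = 0.62

α = 0.62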